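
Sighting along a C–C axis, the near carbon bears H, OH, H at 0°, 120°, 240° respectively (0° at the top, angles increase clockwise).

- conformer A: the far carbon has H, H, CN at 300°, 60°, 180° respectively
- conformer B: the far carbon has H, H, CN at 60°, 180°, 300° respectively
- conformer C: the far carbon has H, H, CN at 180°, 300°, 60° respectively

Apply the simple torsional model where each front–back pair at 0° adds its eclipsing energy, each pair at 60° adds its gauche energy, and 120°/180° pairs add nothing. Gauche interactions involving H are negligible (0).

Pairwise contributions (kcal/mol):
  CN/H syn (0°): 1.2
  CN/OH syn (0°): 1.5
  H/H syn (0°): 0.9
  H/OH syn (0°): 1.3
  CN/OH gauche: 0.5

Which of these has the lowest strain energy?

A (staggered): OH(120°)/CN(180°) gauche 0.5 → 0.5 kcal/mol.
B (staggered): no non-H gauche contacts → 0.0 kcal/mol.
C (staggered): OH(120°)/CN(60°) gauche 0.5 → 0.5 kcal/mol.
B has the lowest total (0.0 kcal/mol).

B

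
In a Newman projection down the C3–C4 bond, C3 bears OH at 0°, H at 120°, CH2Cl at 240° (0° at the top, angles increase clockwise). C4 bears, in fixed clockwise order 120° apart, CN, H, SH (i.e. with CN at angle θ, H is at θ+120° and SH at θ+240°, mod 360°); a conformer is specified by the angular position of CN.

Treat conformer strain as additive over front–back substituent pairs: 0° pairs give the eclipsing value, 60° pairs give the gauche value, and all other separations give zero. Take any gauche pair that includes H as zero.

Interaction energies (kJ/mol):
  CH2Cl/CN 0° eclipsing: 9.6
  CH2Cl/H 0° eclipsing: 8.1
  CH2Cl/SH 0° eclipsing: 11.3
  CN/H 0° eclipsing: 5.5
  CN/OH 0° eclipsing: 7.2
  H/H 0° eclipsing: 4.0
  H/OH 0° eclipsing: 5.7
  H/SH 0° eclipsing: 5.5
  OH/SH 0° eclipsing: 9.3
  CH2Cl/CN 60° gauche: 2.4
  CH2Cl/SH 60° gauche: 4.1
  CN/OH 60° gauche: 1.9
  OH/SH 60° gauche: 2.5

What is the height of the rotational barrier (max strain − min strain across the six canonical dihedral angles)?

18.0 kJ/mol

CN at 0° (eclipsed): OH–CN eclipsed, H–H eclipsed, CH2Cl–SH eclipsed; 7.2 + 4.0 + 11.3 = 22.5 kJ/mol.
CN at 60° (staggered): OH–CN gauche, OH–SH gauche, CH2Cl–SH gauche; 1.9 + 2.5 + 4.1 = 8.5 kJ/mol.
CN at 120° (eclipsed): OH–SH eclipsed, H–CN eclipsed, CH2Cl–H eclipsed; 9.3 + 5.5 + 8.1 = 22.9 kJ/mol.
CN at 180° (staggered): OH–SH gauche, CH2Cl–CN gauche; 2.5 + 2.4 = 4.9 kJ/mol.
CN at 240° (eclipsed): OH–H eclipsed, H–SH eclipsed, CH2Cl–CN eclipsed; 5.7 + 5.5 + 9.6 = 20.8 kJ/mol.
CN at 300° (staggered): OH–CN gauche, CH2Cl–CN gauche, CH2Cl–SH gauche; 1.9 + 2.4 + 4.1 = 8.4 kJ/mol.
Max at 120° (22.9 kJ/mol), min at 180° (4.9 kJ/mol); barrier = 18.0 kJ/mol.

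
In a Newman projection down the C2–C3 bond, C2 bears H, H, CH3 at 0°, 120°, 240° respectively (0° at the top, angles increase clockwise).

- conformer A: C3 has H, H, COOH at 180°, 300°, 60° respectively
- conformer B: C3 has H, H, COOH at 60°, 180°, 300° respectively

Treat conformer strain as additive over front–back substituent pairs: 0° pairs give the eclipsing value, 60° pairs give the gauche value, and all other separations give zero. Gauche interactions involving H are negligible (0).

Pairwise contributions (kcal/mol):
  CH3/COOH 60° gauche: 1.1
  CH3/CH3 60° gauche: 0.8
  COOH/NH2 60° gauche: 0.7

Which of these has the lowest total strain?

A (staggered): no non-H gauche contacts → 0.0 kcal/mol.
B (staggered): CH3–COOH gauche; 1.1 = 1.1 kcal/mol.
A has the lowest total (0.0 kcal/mol).

A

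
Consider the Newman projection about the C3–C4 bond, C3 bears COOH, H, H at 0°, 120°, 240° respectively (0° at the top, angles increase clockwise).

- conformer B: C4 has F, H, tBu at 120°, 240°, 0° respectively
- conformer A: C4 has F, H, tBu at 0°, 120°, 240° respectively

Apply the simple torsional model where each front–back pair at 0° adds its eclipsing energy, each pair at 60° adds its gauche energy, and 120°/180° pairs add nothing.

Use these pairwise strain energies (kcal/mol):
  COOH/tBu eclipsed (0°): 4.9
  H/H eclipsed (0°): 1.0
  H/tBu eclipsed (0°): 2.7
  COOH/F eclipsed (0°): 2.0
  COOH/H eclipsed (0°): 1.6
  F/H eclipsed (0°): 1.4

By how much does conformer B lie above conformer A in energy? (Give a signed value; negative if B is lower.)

B (eclipsed): COOH(0°)/tBu(0°) eclipsed 4.9; H(120°)/F(120°) eclipsed 1.4; H(240°)/H(240°) eclipsed 1.0 → 7.3 kcal/mol.
A (eclipsed): COOH(0°)/F(0°) eclipsed 2.0; H(120°)/H(120°) eclipsed 1.0; H(240°)/tBu(240°) eclipsed 2.7 → 5.7 kcal/mol.
E(B) − E(A) = 7.3 − 5.7 = +1.6 kcal/mol.

+1.6 kcal/mol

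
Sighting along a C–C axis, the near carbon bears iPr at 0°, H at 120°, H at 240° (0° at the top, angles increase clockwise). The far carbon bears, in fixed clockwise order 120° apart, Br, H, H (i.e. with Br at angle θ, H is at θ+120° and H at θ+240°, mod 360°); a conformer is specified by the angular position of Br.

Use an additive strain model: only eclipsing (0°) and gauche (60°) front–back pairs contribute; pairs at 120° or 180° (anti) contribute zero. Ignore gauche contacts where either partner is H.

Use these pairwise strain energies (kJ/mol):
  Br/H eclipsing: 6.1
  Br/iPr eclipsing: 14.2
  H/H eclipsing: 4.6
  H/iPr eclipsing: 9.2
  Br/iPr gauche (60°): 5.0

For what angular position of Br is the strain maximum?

0°

Br at 0° is eclipsed. iPr at 0° is eclipsed with Br at 0° (14.2); H at 120° is eclipsed with H at 120° (4.6); H at 240° is eclipsed with H at 240° (4.6). Total 23.4 kJ/mol.
Br at 60° is staggered. iPr at 0° is gauche with Br at 60° (5.0). Total 5.0 kJ/mol.
Br at 120° is eclipsed. iPr at 0° is eclipsed with H at 0° (9.2); H at 120° is eclipsed with Br at 120° (6.1); H at 240° is eclipsed with H at 240° (4.6). Total 19.9 kJ/mol.
Br at 180° (staggered): no non-H gauche contacts → 0.0 kJ/mol.
Br at 240° is eclipsed. iPr at 0° is eclipsed with H at 0° (9.2); H at 120° is eclipsed with H at 120° (4.6); H at 240° is eclipsed with Br at 240° (6.1). Total 19.9 kJ/mol.
Br at 300° is staggered. iPr at 0° is gauche with Br at 300° (5.0). Total 5.0 kJ/mol.
The maximum (23.4 kJ/mol) occurs with Br at 0°.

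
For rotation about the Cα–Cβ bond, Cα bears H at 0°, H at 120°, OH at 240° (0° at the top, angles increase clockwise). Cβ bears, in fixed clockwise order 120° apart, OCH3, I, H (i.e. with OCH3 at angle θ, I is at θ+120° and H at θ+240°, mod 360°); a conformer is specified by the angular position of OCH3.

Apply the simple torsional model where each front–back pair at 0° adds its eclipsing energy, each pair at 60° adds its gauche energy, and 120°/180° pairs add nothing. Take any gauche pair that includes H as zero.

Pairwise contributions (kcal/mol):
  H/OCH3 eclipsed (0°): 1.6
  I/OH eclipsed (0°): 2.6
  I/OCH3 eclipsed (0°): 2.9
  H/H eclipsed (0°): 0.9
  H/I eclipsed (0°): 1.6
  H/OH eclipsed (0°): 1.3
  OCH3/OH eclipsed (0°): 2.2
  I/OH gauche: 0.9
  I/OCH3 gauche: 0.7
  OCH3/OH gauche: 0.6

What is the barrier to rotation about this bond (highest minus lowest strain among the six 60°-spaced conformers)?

4.5 kcal/mol

OCH3 at 0° (eclipsed): H(0°)/OCH3(0°) eclipsed 1.6; H(120°)/I(120°) eclipsed 1.6; OH(240°)/H(240°) eclipsed 1.3 → 4.5 kcal/mol.
OCH3 at 60° (staggered): OH(240°)/I(180°) gauche 0.9 → 0.9 kcal/mol.
OCH3 at 120° (eclipsed): H(0°)/H(0°) eclipsed 0.9; H(120°)/OCH3(120°) eclipsed 1.6; OH(240°)/I(240°) eclipsed 2.6 → 5.1 kcal/mol.
OCH3 at 180° (staggered): OH(240°)/OCH3(180°) gauche 0.6; OH(240°)/I(300°) gauche 0.9 → 1.5 kcal/mol.
OCH3 at 240° (eclipsed): H(0°)/I(0°) eclipsed 1.6; H(120°)/H(120°) eclipsed 0.9; OH(240°)/OCH3(240°) eclipsed 2.2 → 4.7 kcal/mol.
OCH3 at 300° (staggered): OH(240°)/OCH3(300°) gauche 0.6 → 0.6 kcal/mol.
Max at 120° (5.1 kcal/mol), min at 300° (0.6 kcal/mol); barrier = 4.5 kcal/mol.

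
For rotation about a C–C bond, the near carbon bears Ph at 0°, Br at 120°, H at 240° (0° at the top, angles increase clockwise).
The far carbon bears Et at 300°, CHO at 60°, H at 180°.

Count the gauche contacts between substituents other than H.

3

Non-H gauche pairs: Ph(0°)/Et(300°); Ph(0°)/CHO(60°); Br(120°)/CHO(60°) — 3 interactions.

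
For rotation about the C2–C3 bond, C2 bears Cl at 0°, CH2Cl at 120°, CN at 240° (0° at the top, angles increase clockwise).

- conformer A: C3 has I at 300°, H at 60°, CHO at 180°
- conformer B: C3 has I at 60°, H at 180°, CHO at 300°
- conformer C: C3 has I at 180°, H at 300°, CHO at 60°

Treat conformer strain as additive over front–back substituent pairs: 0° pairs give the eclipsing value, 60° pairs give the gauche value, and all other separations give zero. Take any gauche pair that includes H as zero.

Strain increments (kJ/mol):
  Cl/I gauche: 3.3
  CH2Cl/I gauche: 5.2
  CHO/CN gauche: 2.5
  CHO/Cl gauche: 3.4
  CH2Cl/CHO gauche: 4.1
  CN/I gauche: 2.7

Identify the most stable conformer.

A (staggered): Cl–I gauche, CH2Cl–CHO gauche, CN–I gauche, CN–CHO gauche; 3.3 + 4.1 + 2.7 + 2.5 = 12.6 kJ/mol.
B (staggered): Cl–I gauche, Cl–CHO gauche, CH2Cl–I gauche, CN–CHO gauche; 3.3 + 3.4 + 5.2 + 2.5 = 14.4 kJ/mol.
C (staggered): Cl–CHO gauche, CH2Cl–I gauche, CH2Cl–CHO gauche, CN–I gauche; 3.4 + 5.2 + 4.1 + 2.7 = 15.4 kJ/mol.
A has the lowest total (12.6 kJ/mol).

A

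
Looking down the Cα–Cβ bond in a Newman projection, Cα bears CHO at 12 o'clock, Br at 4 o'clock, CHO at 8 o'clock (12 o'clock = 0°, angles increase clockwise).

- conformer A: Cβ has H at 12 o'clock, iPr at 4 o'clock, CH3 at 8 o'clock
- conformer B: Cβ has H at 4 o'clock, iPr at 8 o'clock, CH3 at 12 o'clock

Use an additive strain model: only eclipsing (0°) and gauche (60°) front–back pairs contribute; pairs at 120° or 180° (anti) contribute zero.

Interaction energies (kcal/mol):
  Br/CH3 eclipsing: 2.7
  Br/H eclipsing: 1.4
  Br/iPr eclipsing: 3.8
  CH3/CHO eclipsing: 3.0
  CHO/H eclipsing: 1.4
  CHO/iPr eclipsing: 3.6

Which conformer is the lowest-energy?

B

A is eclipsed. CHO at 0° is eclipsed with H at 0° (1.4); Br at 120° is eclipsed with iPr at 120° (3.8); CHO at 240° is eclipsed with CH3 at 240° (3.0). Total 8.2 kcal/mol.
B is eclipsed. CHO at 0° is eclipsed with CH3 at 0° (3.0); Br at 120° is eclipsed with H at 120° (1.4); CHO at 240° is eclipsed with iPr at 240° (3.6). Total 8.0 kcal/mol.
B has the lowest total (8.0 kcal/mol).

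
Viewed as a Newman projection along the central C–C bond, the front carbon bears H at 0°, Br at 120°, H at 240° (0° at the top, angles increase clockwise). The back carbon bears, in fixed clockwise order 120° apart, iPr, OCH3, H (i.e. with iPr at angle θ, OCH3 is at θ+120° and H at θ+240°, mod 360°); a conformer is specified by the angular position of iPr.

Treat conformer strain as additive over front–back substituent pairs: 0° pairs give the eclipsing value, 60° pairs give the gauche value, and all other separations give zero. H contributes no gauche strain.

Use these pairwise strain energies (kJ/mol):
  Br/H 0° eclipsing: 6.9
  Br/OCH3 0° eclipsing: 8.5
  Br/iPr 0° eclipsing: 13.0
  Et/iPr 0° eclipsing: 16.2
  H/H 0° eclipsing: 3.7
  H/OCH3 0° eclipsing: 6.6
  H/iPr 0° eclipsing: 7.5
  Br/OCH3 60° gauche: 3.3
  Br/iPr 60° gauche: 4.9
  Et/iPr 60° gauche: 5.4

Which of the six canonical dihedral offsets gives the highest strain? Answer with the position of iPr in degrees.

120°

iPr at 0° (eclipsed): H(0°)/iPr(0°) eclipsed 7.5; Br(120°)/OCH3(120°) eclipsed 8.5; H(240°)/H(240°) eclipsed 3.7 → 19.7 kJ/mol.
iPr at 60° (staggered): Br(120°)/iPr(60°) gauche 4.9; Br(120°)/OCH3(180°) gauche 3.3 → 8.2 kJ/mol.
iPr at 120° (eclipsed): H(0°)/H(0°) eclipsed 3.7; Br(120°)/iPr(120°) eclipsed 13.0; H(240°)/OCH3(240°) eclipsed 6.6 → 23.3 kJ/mol.
iPr at 180° (staggered): Br(120°)/iPr(180°) gauche 4.9 → 4.9 kJ/mol.
iPr at 240° (eclipsed): H(0°)/OCH3(0°) eclipsed 6.6; Br(120°)/H(120°) eclipsed 6.9; H(240°)/iPr(240°) eclipsed 7.5 → 21.0 kJ/mol.
iPr at 300° (staggered): Br(120°)/OCH3(60°) gauche 3.3 → 3.3 kJ/mol.
The maximum (23.3 kJ/mol) occurs with iPr at 120°.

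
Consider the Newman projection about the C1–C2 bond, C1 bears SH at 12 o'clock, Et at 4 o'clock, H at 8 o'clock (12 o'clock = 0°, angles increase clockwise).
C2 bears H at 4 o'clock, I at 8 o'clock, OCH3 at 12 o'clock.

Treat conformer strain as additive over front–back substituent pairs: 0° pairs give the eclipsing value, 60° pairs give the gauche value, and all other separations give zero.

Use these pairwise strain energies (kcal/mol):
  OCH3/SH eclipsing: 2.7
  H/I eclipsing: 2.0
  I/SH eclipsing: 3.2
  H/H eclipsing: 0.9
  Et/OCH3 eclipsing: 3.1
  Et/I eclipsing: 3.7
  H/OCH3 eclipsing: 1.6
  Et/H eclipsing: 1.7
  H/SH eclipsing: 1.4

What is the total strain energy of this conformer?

This conformer is eclipsed. SH at 0° is eclipsed with OCH3 at 0° (2.7); Et at 120° is eclipsed with H at 120° (1.7); H at 240° is eclipsed with I at 240° (2.0). Total 6.4 kcal/mol.

6.4 kcal/mol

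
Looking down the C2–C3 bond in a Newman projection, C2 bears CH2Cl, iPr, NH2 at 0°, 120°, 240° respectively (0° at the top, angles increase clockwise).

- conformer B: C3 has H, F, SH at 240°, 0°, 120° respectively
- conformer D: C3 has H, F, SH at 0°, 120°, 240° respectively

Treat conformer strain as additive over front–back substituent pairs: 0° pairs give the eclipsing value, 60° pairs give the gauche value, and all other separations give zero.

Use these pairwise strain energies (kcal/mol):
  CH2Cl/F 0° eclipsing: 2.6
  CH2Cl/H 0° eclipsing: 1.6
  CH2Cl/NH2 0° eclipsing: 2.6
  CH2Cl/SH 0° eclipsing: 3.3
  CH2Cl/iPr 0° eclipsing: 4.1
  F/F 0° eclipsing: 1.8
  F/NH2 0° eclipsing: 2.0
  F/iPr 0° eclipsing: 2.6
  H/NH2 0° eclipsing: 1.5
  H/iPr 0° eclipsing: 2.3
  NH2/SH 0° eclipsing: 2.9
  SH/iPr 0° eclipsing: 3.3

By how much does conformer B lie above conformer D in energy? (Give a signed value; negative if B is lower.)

B is eclipsed. CH2Cl at 0° is eclipsed with F at 0° (2.6); iPr at 120° is eclipsed with SH at 120° (3.3); NH2 at 240° is eclipsed with H at 240° (1.5). Total 7.4 kcal/mol.
D is eclipsed. CH2Cl at 0° is eclipsed with H at 0° (1.6); iPr at 120° is eclipsed with F at 120° (2.6); NH2 at 240° is eclipsed with SH at 240° (2.9). Total 7.1 kcal/mol.
E(B) − E(D) = 7.4 − 7.1 = +0.3 kcal/mol.

+0.3 kcal/mol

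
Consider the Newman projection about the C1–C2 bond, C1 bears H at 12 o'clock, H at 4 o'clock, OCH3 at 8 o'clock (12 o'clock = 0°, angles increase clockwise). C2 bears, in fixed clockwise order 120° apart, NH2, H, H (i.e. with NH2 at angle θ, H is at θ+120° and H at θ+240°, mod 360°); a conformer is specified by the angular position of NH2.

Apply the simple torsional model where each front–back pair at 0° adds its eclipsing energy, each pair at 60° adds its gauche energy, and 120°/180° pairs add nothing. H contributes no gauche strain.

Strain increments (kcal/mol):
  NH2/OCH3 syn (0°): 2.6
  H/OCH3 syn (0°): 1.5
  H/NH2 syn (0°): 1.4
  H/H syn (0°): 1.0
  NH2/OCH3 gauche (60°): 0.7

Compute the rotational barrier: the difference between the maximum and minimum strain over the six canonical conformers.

NH2 at 0° (eclipsed): H–NH2 eclipsed, H–H eclipsed, OCH3–H eclipsed; 1.4 + 1.0 + 1.5 = 3.9 kcal/mol.
NH2 at 60° (staggered): no non-H gauche contacts → 0.0 kcal/mol.
NH2 at 120° (eclipsed): H–H eclipsed, H–NH2 eclipsed, OCH3–H eclipsed; 1.0 + 1.4 + 1.5 = 3.9 kcal/mol.
NH2 at 180° (staggered): OCH3–NH2 gauche; 0.7 = 0.7 kcal/mol.
NH2 at 240° (eclipsed): H–H eclipsed, H–H eclipsed, OCH3–NH2 eclipsed; 1.0 + 1.0 + 2.6 = 4.6 kcal/mol.
NH2 at 300° (staggered): OCH3–NH2 gauche; 0.7 = 0.7 kcal/mol.
Max at 240° (4.6 kcal/mol), min at 60° (0.0 kcal/mol); barrier = 4.6 kcal/mol.

4.6 kcal/mol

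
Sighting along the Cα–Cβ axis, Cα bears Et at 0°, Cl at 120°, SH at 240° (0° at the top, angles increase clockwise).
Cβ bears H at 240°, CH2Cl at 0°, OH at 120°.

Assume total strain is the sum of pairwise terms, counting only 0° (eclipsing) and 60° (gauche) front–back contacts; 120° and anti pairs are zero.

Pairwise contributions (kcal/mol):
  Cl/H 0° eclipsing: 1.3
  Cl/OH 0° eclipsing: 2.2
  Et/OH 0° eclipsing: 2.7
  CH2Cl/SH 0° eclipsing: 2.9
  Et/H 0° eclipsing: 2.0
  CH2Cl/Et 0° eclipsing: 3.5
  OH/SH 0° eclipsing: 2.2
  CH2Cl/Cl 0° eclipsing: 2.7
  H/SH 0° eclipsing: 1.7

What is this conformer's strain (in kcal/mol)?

7.4 kcal/mol

This conformer (eclipsed): Et(0°)/CH2Cl(0°) eclipsed 3.5; Cl(120°)/OH(120°) eclipsed 2.2; SH(240°)/H(240°) eclipsed 1.7 → 7.4 kcal/mol.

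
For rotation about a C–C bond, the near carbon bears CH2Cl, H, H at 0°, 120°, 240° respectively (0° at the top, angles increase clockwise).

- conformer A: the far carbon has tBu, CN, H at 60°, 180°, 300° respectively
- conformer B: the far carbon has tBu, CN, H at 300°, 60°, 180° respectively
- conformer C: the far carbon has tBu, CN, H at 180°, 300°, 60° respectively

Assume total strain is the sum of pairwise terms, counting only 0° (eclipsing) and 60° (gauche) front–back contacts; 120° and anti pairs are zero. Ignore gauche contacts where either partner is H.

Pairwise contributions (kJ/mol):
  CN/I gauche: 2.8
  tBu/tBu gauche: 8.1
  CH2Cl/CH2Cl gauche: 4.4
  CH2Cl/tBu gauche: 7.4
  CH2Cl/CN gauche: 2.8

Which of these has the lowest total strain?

A (staggered): CH2Cl–tBu gauche; 7.4 = 7.4 kJ/mol.
B (staggered): CH2Cl–tBu gauche, CH2Cl–CN gauche; 7.4 + 2.8 = 10.2 kJ/mol.
C (staggered): CH2Cl–CN gauche; 2.8 = 2.8 kJ/mol.
C has the lowest total (2.8 kJ/mol).

C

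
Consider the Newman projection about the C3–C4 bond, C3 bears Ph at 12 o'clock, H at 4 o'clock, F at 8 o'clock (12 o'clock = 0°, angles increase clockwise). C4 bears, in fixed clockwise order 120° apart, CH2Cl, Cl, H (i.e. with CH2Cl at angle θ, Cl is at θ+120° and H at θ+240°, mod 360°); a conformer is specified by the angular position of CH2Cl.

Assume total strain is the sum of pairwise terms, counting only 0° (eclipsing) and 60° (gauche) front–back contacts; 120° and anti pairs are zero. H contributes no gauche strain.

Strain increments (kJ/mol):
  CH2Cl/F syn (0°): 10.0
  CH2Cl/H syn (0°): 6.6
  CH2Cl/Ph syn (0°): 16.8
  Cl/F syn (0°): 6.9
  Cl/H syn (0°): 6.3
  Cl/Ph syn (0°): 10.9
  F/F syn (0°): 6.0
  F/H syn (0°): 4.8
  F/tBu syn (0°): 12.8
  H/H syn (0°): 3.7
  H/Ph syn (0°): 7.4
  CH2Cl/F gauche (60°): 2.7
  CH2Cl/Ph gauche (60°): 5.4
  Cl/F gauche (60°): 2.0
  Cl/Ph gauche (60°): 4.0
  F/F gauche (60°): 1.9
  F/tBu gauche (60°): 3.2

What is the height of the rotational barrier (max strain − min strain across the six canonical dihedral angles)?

CH2Cl at 0° (eclipsed): Ph–CH2Cl eclipsed, H–Cl eclipsed, F–H eclipsed; 16.8 + 6.3 + 4.8 = 27.9 kJ/mol.
CH2Cl at 60° (staggered): Ph–CH2Cl gauche, F–Cl gauche; 5.4 + 2.0 = 7.4 kJ/mol.
CH2Cl at 120° (eclipsed): Ph–H eclipsed, H–CH2Cl eclipsed, F–Cl eclipsed; 7.4 + 6.6 + 6.9 = 20.9 kJ/mol.
CH2Cl at 180° (staggered): Ph–Cl gauche, F–CH2Cl gauche, F–Cl gauche; 4.0 + 2.7 + 2.0 = 8.7 kJ/mol.
CH2Cl at 240° (eclipsed): Ph–Cl eclipsed, H–H eclipsed, F–CH2Cl eclipsed; 10.9 + 3.7 + 10.0 = 24.6 kJ/mol.
CH2Cl at 300° (staggered): Ph–CH2Cl gauche, Ph–Cl gauche, F–CH2Cl gauche; 5.4 + 4.0 + 2.7 = 12.1 kJ/mol.
Max at 0° (27.9 kJ/mol), min at 60° (7.4 kJ/mol); barrier = 20.5 kJ/mol.

20.5 kJ/mol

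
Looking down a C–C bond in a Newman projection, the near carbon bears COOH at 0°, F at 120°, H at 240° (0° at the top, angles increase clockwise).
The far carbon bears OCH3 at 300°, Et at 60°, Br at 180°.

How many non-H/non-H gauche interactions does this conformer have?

Non-H gauche pairs: COOH(0°)/OCH3(300°); COOH(0°)/Et(60°); F(120°)/Et(60°); F(120°)/Br(180°) — 4 interactions.

4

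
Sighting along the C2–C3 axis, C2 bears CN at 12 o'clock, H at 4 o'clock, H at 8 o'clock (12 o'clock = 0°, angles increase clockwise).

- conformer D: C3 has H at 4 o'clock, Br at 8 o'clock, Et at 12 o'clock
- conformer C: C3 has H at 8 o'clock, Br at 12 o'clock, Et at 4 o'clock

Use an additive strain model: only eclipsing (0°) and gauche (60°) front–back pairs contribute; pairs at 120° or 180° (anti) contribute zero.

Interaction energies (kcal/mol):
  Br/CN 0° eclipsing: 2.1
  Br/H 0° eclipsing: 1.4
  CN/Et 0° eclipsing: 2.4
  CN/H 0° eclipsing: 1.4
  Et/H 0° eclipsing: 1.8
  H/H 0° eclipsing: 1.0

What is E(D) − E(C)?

D (eclipsed): CN(0°)/Et(0°) eclipsed 2.4; H(120°)/H(120°) eclipsed 1.0; H(240°)/Br(240°) eclipsed 1.4 → 4.8 kcal/mol.
C (eclipsed): CN(0°)/Br(0°) eclipsed 2.1; H(120°)/Et(120°) eclipsed 1.8; H(240°)/H(240°) eclipsed 1.0 → 4.9 kcal/mol.
E(D) − E(C) = 4.8 − 4.9 = -0.1 kcal/mol.

-0.1 kcal/mol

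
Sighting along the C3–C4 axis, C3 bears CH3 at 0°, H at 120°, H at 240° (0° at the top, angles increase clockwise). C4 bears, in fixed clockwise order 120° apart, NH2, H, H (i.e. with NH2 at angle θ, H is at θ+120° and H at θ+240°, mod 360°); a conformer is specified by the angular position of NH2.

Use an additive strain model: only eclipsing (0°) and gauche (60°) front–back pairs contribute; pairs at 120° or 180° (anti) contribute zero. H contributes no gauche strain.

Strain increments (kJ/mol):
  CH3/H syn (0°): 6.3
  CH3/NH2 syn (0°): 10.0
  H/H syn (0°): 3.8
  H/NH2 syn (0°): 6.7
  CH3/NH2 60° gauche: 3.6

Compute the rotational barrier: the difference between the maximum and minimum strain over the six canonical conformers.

17.6 kJ/mol

NH2 at 0° (eclipsed): CH3(0°)/NH2(0°) eclipsed 10.0; H(120°)/H(120°) eclipsed 3.8; H(240°)/H(240°) eclipsed 3.8 → 17.6 kJ/mol.
NH2 at 60° (staggered): CH3(0°)/NH2(60°) gauche 3.6 → 3.6 kJ/mol.
NH2 at 120° (eclipsed): CH3(0°)/H(0°) eclipsed 6.3; H(120°)/NH2(120°) eclipsed 6.7; H(240°)/H(240°) eclipsed 3.8 → 16.8 kJ/mol.
NH2 at 180° (staggered): no non-H gauche contacts → 0.0 kJ/mol.
NH2 at 240° (eclipsed): CH3(0°)/H(0°) eclipsed 6.3; H(120°)/H(120°) eclipsed 3.8; H(240°)/NH2(240°) eclipsed 6.7 → 16.8 kJ/mol.
NH2 at 300° (staggered): CH3(0°)/NH2(300°) gauche 3.6 → 3.6 kJ/mol.
Max at 0° (17.6 kJ/mol), min at 180° (0.0 kJ/mol); barrier = 17.6 kJ/mol.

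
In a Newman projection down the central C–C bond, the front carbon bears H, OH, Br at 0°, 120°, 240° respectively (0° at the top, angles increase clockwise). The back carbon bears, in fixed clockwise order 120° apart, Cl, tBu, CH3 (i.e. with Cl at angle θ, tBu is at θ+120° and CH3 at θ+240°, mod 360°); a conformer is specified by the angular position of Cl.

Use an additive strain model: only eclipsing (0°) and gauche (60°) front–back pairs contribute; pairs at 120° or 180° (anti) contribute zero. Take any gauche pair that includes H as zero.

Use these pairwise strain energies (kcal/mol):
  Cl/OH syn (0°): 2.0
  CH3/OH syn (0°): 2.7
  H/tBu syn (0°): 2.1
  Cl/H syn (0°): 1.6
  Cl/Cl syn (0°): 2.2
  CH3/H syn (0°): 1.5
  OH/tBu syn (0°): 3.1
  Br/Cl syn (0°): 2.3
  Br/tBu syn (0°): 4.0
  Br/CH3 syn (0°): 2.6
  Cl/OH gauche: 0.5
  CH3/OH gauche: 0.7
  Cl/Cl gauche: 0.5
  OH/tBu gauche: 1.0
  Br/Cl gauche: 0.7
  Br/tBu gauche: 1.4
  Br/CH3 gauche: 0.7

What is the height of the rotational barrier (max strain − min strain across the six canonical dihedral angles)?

4.4 kcal/mol

Cl at 0° (eclipsed): H–Cl eclipsed, OH–tBu eclipsed, Br–CH3 eclipsed; 1.6 + 3.1 + 2.6 = 7.3 kcal/mol.
Cl at 60° (staggered): OH–Cl gauche, OH–tBu gauche, Br–tBu gauche, Br–CH3 gauche; 0.5 + 1.0 + 1.4 + 0.7 = 3.6 kcal/mol.
Cl at 120° (eclipsed): H–CH3 eclipsed, OH–Cl eclipsed, Br–tBu eclipsed; 1.5 + 2.0 + 4.0 = 7.5 kcal/mol.
Cl at 180° (staggered): OH–Cl gauche, OH–CH3 gauche, Br–Cl gauche, Br–tBu gauche; 0.5 + 0.7 + 0.7 + 1.4 = 3.3 kcal/mol.
Cl at 240° (eclipsed): H–tBu eclipsed, OH–CH3 eclipsed, Br–Cl eclipsed; 2.1 + 2.7 + 2.3 = 7.1 kcal/mol.
Cl at 300° (staggered): OH–tBu gauche, OH–CH3 gauche, Br–Cl gauche, Br–CH3 gauche; 1.0 + 0.7 + 0.7 + 0.7 = 3.1 kcal/mol.
Max at 120° (7.5 kcal/mol), min at 300° (3.1 kcal/mol); barrier = 4.4 kcal/mol.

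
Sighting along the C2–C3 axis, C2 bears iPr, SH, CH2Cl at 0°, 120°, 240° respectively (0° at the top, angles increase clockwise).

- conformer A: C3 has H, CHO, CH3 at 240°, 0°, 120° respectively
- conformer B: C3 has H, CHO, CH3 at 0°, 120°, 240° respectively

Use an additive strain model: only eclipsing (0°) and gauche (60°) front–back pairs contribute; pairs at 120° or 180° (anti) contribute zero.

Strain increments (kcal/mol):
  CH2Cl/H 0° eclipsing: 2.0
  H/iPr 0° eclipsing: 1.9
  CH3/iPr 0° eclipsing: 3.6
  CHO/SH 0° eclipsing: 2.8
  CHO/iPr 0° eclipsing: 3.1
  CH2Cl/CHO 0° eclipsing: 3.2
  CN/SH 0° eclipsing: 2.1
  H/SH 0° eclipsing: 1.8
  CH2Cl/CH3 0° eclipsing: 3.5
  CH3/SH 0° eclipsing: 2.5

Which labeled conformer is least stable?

A is eclipsed. iPr at 0° is eclipsed with CHO at 0° (3.1); SH at 120° is eclipsed with CH3 at 120° (2.5); CH2Cl at 240° is eclipsed with H at 240° (2.0). Total 7.6 kcal/mol.
B is eclipsed. iPr at 0° is eclipsed with H at 0° (1.9); SH at 120° is eclipsed with CHO at 120° (2.8); CH2Cl at 240° is eclipsed with CH3 at 240° (3.5). Total 8.2 kcal/mol.
B has the highest total (8.2 kcal/mol).

B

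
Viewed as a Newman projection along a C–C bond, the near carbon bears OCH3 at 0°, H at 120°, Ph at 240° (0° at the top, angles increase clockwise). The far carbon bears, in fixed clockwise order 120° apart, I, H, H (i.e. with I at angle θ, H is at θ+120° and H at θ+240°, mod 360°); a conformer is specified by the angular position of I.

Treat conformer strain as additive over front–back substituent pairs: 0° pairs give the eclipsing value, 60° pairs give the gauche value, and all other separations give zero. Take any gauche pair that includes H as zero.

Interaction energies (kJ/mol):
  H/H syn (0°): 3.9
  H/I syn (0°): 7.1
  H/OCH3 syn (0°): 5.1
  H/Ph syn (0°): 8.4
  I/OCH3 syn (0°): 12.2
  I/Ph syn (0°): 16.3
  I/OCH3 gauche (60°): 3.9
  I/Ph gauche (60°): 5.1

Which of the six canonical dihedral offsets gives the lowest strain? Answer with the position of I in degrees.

I at 0° (eclipsed): OCH3–I eclipsed, H–H eclipsed, Ph–H eclipsed; 12.2 + 3.9 + 8.4 = 24.5 kJ/mol.
I at 60° (staggered): OCH3–I gauche; 3.9 = 3.9 kJ/mol.
I at 120° (eclipsed): OCH3–H eclipsed, H–I eclipsed, Ph–H eclipsed; 5.1 + 7.1 + 8.4 = 20.6 kJ/mol.
I at 180° (staggered): Ph–I gauche; 5.1 = 5.1 kJ/mol.
I at 240° (eclipsed): OCH3–H eclipsed, H–H eclipsed, Ph–I eclipsed; 5.1 + 3.9 + 16.3 = 25.3 kJ/mol.
I at 300° (staggered): OCH3–I gauche, Ph–I gauche; 3.9 + 5.1 = 9.0 kJ/mol.
The minimum (3.9 kJ/mol) occurs with I at 60°.

60°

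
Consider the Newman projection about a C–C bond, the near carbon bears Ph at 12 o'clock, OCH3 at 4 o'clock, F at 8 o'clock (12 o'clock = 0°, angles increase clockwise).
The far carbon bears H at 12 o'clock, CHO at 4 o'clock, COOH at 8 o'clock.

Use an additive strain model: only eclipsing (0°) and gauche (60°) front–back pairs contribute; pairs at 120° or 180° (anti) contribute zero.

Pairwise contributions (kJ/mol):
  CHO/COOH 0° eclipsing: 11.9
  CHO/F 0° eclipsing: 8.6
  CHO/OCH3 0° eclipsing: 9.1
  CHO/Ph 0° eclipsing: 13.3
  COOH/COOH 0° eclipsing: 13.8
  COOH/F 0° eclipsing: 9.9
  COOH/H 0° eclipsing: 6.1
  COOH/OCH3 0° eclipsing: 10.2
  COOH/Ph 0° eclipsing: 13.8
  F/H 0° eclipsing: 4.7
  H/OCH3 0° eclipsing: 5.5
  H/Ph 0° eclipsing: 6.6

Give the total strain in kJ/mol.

25.6 kJ/mol

This conformer is eclipsed. Ph at 0° is eclipsed with H at 0° (6.6); OCH3 at 120° is eclipsed with CHO at 120° (9.1); F at 240° is eclipsed with COOH at 240° (9.9). Total 25.6 kJ/mol.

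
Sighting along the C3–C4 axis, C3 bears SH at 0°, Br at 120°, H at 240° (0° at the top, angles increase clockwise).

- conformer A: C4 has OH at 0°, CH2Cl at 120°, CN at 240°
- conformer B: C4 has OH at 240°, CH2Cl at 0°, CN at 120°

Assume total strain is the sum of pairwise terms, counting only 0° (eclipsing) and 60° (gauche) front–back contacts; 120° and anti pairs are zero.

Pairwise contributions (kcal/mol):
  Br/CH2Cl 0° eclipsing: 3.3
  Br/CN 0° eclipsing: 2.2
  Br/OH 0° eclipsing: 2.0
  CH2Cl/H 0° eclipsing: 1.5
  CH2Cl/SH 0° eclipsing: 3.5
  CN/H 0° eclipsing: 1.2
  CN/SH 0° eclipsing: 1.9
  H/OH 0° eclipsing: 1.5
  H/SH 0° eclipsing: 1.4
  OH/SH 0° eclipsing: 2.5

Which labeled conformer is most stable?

A (eclipsed): SH–OH eclipsed, Br–CH2Cl eclipsed, H–CN eclipsed; 2.5 + 3.3 + 1.2 = 7.0 kcal/mol.
B (eclipsed): SH–CH2Cl eclipsed, Br–CN eclipsed, H–OH eclipsed; 3.5 + 2.2 + 1.5 = 7.2 kcal/mol.
A has the lowest total (7.0 kcal/mol).

A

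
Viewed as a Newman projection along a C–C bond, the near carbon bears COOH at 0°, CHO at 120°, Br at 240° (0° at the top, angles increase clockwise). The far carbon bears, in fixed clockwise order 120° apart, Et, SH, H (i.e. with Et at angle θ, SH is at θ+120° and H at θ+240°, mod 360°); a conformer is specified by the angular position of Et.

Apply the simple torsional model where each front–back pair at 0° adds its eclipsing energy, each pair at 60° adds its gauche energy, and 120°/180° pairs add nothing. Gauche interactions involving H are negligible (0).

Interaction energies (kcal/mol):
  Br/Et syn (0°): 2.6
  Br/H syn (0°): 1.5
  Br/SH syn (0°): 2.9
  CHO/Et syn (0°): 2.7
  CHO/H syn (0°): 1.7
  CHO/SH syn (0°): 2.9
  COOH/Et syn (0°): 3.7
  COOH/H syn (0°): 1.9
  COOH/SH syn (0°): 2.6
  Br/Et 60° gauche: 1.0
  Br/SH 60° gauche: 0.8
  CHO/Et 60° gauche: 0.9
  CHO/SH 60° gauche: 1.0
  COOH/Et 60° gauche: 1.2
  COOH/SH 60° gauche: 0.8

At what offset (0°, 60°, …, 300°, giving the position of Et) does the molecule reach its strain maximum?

Et at 0° (eclipsed): COOH(0°)/Et(0°) eclipsed 3.7; CHO(120°)/SH(120°) eclipsed 2.9; Br(240°)/H(240°) eclipsed 1.5 → 8.1 kcal/mol.
Et at 60° (staggered): COOH(0°)/Et(60°) gauche 1.2; CHO(120°)/Et(60°) gauche 0.9; CHO(120°)/SH(180°) gauche 1.0; Br(240°)/SH(180°) gauche 0.8 → 3.9 kcal/mol.
Et at 120° (eclipsed): COOH(0°)/H(0°) eclipsed 1.9; CHO(120°)/Et(120°) eclipsed 2.7; Br(240°)/SH(240°) eclipsed 2.9 → 7.5 kcal/mol.
Et at 180° (staggered): COOH(0°)/SH(300°) gauche 0.8; CHO(120°)/Et(180°) gauche 0.9; Br(240°)/Et(180°) gauche 1.0; Br(240°)/SH(300°) gauche 0.8 → 3.5 kcal/mol.
Et at 240° (eclipsed): COOH(0°)/SH(0°) eclipsed 2.6; CHO(120°)/H(120°) eclipsed 1.7; Br(240°)/Et(240°) eclipsed 2.6 → 6.9 kcal/mol.
Et at 300° (staggered): COOH(0°)/Et(300°) gauche 1.2; COOH(0°)/SH(60°) gauche 0.8; CHO(120°)/SH(60°) gauche 1.0; Br(240°)/Et(300°) gauche 1.0 → 4.0 kcal/mol.
The maximum (8.1 kcal/mol) occurs with Et at 0°.

0°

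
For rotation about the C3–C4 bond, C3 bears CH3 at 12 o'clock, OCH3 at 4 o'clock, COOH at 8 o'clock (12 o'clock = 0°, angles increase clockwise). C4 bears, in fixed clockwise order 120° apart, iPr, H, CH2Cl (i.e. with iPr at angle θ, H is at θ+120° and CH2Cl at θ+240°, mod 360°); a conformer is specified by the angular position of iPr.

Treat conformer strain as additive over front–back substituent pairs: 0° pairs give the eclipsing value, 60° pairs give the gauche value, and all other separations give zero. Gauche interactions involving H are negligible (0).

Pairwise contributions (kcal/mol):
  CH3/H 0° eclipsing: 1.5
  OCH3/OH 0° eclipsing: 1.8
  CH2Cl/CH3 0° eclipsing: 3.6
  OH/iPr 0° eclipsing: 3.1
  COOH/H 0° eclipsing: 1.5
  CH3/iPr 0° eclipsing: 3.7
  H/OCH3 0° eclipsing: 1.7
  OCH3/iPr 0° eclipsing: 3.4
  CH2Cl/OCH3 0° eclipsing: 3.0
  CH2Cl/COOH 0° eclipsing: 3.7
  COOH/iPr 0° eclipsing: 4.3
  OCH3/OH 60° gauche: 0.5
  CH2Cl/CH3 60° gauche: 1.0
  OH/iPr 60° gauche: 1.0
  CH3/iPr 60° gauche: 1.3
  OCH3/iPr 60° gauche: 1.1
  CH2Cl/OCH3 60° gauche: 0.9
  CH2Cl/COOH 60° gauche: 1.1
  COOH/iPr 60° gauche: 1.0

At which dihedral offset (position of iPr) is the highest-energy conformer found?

iPr at 0° is eclipsed. CH3 at 0° is eclipsed with iPr at 0° (3.7); OCH3 at 120° is eclipsed with H at 120° (1.7); COOH at 240° is eclipsed with CH2Cl at 240° (3.7). Total 9.1 kcal/mol.
iPr at 60° is staggered. CH3 at 0° is gauche with iPr at 60° (1.3); CH3 at 0° is gauche with CH2Cl at 300° (1.0); OCH3 at 120° is gauche with iPr at 60° (1.1); COOH at 240° is gauche with CH2Cl at 300° (1.1). Total 4.5 kcal/mol.
iPr at 120° is eclipsed. CH3 at 0° is eclipsed with CH2Cl at 0° (3.6); OCH3 at 120° is eclipsed with iPr at 120° (3.4); COOH at 240° is eclipsed with H at 240° (1.5). Total 8.5 kcal/mol.
iPr at 180° is staggered. CH3 at 0° is gauche with CH2Cl at 60° (1.0); OCH3 at 120° is gauche with iPr at 180° (1.1); OCH3 at 120° is gauche with CH2Cl at 60° (0.9); COOH at 240° is gauche with iPr at 180° (1.0). Total 4.0 kcal/mol.
iPr at 240° is eclipsed. CH3 at 0° is eclipsed with H at 0° (1.5); OCH3 at 120° is eclipsed with CH2Cl at 120° (3.0); COOH at 240° is eclipsed with iPr at 240° (4.3). Total 8.8 kcal/mol.
iPr at 300° is staggered. CH3 at 0° is gauche with iPr at 300° (1.3); OCH3 at 120° is gauche with CH2Cl at 180° (0.9); COOH at 240° is gauche with iPr at 300° (1.0); COOH at 240° is gauche with CH2Cl at 180° (1.1). Total 4.3 kcal/mol.
The maximum (9.1 kcal/mol) occurs with iPr at 0°.

0°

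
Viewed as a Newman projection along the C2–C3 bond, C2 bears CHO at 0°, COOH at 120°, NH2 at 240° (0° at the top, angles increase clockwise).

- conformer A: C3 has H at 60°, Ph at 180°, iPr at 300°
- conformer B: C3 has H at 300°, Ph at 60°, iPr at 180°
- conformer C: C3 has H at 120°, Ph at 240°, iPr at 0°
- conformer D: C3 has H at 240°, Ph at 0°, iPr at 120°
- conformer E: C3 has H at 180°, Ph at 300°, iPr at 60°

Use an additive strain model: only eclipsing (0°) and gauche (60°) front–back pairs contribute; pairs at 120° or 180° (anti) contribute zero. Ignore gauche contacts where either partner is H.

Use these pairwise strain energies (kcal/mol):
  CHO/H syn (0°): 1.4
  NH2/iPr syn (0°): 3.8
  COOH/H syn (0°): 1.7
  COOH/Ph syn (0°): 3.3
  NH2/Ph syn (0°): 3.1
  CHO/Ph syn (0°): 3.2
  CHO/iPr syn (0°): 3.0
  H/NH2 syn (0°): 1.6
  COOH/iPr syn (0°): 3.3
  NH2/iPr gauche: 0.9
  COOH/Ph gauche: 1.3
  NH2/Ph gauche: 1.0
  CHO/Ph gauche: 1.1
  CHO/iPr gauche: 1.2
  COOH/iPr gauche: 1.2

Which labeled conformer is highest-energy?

A (staggered): CHO(0°)/iPr(300°) gauche 1.2; COOH(120°)/Ph(180°) gauche 1.3; NH2(240°)/Ph(180°) gauche 1.0; NH2(240°)/iPr(300°) gauche 0.9 → 4.4 kcal/mol.
B (staggered): CHO(0°)/Ph(60°) gauche 1.1; COOH(120°)/Ph(60°) gauche 1.3; COOH(120°)/iPr(180°) gauche 1.2; NH2(240°)/iPr(180°) gauche 0.9 → 4.5 kcal/mol.
C (eclipsed): CHO(0°)/iPr(0°) eclipsed 3.0; COOH(120°)/H(120°) eclipsed 1.7; NH2(240°)/Ph(240°) eclipsed 3.1 → 7.8 kcal/mol.
D (eclipsed): CHO(0°)/Ph(0°) eclipsed 3.2; COOH(120°)/iPr(120°) eclipsed 3.3; NH2(240°)/H(240°) eclipsed 1.6 → 8.1 kcal/mol.
E (staggered): CHO(0°)/Ph(300°) gauche 1.1; CHO(0°)/iPr(60°) gauche 1.2; COOH(120°)/iPr(60°) gauche 1.2; NH2(240°)/Ph(300°) gauche 1.0 → 4.5 kcal/mol.
D has the highest total (8.1 kcal/mol).

D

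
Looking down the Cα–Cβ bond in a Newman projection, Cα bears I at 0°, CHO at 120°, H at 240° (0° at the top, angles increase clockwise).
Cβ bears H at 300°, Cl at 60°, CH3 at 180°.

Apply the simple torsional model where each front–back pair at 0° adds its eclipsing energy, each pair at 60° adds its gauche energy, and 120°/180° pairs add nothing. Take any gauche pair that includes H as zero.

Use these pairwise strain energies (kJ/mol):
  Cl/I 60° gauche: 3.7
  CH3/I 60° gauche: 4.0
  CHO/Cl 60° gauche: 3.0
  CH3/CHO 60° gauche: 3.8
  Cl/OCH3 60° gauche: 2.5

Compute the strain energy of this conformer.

10.5 kJ/mol

This conformer (staggered): I(0°)/Cl(60°) gauche 3.7; CHO(120°)/Cl(60°) gauche 3.0; CHO(120°)/CH3(180°) gauche 3.8 → 10.5 kJ/mol.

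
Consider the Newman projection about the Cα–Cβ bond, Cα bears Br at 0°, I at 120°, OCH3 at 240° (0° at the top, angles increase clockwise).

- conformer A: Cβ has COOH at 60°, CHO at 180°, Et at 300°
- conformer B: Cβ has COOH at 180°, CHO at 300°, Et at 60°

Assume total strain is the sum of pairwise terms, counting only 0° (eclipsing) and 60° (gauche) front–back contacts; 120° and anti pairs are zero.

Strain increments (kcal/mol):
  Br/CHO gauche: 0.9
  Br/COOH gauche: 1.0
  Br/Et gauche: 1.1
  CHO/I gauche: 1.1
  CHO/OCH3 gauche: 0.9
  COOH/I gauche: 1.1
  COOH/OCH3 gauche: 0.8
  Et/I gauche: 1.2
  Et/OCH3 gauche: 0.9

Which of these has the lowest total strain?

B

A (staggered): Br–COOH gauche, Br–Et gauche, I–COOH gauche, I–CHO gauche, OCH3–CHO gauche, OCH3–Et gauche; 1.0 + 1.1 + 1.1 + 1.1 + 0.9 + 0.9 = 6.1 kcal/mol.
B (staggered): Br–CHO gauche, Br–Et gauche, I–COOH gauche, I–Et gauche, OCH3–COOH gauche, OCH3–CHO gauche; 0.9 + 1.1 + 1.1 + 1.2 + 0.8 + 0.9 = 6.0 kcal/mol.
B has the lowest total (6.0 kcal/mol).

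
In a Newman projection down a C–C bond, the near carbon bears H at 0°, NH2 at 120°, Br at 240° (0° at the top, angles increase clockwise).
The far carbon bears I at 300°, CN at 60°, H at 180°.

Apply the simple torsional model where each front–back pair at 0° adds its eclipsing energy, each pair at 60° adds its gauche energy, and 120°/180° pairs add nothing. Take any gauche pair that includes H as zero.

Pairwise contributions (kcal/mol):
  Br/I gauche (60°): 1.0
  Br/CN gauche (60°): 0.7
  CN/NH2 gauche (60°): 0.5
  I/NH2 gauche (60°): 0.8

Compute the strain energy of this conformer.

This conformer (staggered): NH2–CN gauche, Br–I gauche; 0.5 + 1.0 = 1.5 kcal/mol.

1.5 kcal/mol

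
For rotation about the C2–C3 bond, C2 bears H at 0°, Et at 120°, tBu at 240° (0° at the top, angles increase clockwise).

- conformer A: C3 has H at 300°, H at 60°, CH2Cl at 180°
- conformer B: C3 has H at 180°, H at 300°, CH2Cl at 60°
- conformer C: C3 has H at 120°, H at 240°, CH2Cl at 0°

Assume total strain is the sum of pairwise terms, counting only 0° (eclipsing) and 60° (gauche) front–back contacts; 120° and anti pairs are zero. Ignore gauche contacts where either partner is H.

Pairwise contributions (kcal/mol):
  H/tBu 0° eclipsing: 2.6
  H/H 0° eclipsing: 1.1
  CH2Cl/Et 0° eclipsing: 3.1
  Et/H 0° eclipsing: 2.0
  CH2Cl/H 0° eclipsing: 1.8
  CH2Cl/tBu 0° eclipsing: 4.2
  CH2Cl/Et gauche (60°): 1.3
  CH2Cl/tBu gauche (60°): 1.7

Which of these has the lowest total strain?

A (staggered): Et(120°)/CH2Cl(180°) gauche 1.3; tBu(240°)/CH2Cl(180°) gauche 1.7 → 3.0 kcal/mol.
B (staggered): Et(120°)/CH2Cl(60°) gauche 1.3 → 1.3 kcal/mol.
C (eclipsed): H(0°)/CH2Cl(0°) eclipsed 1.8; Et(120°)/H(120°) eclipsed 2.0; tBu(240°)/H(240°) eclipsed 2.6 → 6.4 kcal/mol.
B has the lowest total (1.3 kcal/mol).

B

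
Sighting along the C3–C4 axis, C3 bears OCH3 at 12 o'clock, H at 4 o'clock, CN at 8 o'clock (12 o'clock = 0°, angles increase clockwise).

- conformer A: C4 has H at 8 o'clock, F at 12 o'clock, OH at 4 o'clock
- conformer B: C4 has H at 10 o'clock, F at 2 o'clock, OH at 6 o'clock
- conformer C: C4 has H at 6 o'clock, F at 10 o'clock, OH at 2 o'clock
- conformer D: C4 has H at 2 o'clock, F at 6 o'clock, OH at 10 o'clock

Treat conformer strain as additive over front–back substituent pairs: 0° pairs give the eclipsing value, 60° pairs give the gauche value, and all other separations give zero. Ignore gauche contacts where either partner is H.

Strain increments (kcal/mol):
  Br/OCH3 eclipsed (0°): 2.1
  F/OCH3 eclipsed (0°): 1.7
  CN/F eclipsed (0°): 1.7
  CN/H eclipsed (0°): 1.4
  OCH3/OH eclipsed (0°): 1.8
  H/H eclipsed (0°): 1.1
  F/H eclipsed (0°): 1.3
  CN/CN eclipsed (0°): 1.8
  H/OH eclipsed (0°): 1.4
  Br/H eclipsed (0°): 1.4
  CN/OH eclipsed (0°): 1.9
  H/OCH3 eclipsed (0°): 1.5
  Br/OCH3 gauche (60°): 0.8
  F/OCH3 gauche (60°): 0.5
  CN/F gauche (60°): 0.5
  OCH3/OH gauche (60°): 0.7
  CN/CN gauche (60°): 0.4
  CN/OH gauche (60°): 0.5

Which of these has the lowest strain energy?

B

A (eclipsed): OCH3–F eclipsed, H–OH eclipsed, CN–H eclipsed; 1.7 + 1.4 + 1.4 = 4.5 kcal/mol.
B (staggered): OCH3–F gauche, CN–OH gauche; 0.5 + 0.5 = 1.0 kcal/mol.
C (staggered): OCH3–F gauche, OCH3–OH gauche, CN–F gauche; 0.5 + 0.7 + 0.5 = 1.7 kcal/mol.
D (staggered): OCH3–OH gauche, CN–F gauche, CN–OH gauche; 0.7 + 0.5 + 0.5 = 1.7 kcal/mol.
B has the lowest total (1.0 kcal/mol).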